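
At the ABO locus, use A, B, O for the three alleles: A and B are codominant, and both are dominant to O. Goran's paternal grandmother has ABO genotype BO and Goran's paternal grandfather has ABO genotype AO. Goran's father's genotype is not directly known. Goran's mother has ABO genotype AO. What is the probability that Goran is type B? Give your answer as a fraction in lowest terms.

Goran's father's ABO genotype from BO × AO: 1/4 AB, 1/4 AO, 1/4 BO, 1/4 OO.
Crossing each possibility with the mother AO and summing P(type B): 1/4·1/4 + 1/4·0 + 1/4·1/4 + 1/4·0 = 1/8.

1/8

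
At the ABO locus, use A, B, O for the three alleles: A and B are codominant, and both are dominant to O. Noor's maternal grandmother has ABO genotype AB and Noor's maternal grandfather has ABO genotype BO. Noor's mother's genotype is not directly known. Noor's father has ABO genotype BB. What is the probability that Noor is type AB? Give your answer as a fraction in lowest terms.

Noor's mother's ABO genotype from AB × BO: 1/4 AB, 1/4 AO, 1/4 BB, 1/4 BO.
Crossing each possibility with the father BB and summing P(type AB): 1/4·1/2 + 1/4·1/2 + 1/4·0 + 1/4·0 = 1/4.

1/4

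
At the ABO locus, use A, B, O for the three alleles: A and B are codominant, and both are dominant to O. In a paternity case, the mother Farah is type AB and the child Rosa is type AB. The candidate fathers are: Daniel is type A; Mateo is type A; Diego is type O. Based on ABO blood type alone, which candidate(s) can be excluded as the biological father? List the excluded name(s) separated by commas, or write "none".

Diego

A candidate is excluded only if no genotype consistent with his phenotype could produce a type AB child with a type AB mother.
Diego (type O): no genotype consistent with that phenotype can produce a type-AB child with a type-AB mother.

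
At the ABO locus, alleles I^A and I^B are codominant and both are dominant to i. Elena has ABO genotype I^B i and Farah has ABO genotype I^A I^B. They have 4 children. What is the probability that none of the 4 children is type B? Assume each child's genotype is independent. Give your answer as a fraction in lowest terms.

1/16

ABO cross I^B i × I^A I^B → 1/4 A, 1/2 B, 1/4 AB.
So P(type B) = 1/2 per child.
P(not type B) = 1/2 for one child; (1/2)^4 = 1/16.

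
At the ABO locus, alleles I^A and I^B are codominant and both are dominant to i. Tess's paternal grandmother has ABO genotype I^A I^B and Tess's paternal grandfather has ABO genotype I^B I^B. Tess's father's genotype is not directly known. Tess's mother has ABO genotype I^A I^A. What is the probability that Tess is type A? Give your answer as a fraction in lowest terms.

Tess's father's ABO genotype from I^A I^B × I^B I^B: 1/2 I^A I^B, 1/2 I^B I^B.
Crossing each possibility with the mother I^A I^A and summing P(type A): 1/2·1/2 + 1/2·0 = 1/4.

1/4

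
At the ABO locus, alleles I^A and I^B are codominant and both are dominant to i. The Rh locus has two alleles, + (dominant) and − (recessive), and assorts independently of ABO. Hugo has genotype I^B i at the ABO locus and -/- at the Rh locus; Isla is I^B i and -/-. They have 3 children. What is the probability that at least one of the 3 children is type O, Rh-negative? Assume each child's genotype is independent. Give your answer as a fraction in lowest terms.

37/64

ABO cross I^B i × I^B i → 1/4 O, 3/4 B.
Rh cross -/- × -/- → 1 Rh-; so P(type O, Rh-negative) = 1/4 × 1 = 1/4 per child.
P(none) = (3/4)^3 = 27/64; P(at least one) = 1 − 27/64 = 37/64.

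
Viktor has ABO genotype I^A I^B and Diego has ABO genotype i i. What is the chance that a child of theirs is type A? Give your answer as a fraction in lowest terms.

1/2

ABO cross I^A I^B × i i → offspring phenotypes: 1/2 A, 1/2 B.
So P(type A) = 1/2.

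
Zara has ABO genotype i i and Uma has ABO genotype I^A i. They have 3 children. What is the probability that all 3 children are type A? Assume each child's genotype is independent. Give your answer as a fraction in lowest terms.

1/8

ABO cross i i × I^A i → 1/2 O, 1/2 A.
So P(type A) = 1/2 per child.
All 3 independent: (1/2)^3 = 1/8.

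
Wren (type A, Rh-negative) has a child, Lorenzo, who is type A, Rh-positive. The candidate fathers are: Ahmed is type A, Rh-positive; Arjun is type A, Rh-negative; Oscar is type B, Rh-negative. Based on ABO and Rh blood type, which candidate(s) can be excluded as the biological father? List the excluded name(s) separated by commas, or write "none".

Arjun, Oscar

A candidate is excluded only if no genotype consistent with his phenotype could produce a type A, Rh-positive child with a type A, Rh-negative mother.
Arjun (type A, Rh-): no genotype consistent with that phenotype can produce a type-A Rh+ child with a type-A mother.
Oscar (type B, Rh-): no genotype consistent with that phenotype can produce a type-A Rh+ child with a type-A mother.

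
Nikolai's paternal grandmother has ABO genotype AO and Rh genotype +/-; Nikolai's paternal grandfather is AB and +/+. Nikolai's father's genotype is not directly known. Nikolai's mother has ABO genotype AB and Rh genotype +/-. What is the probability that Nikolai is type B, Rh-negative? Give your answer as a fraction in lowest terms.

Nikolai's father's ABO genotype from AO × AB: 1/4 AA, 1/4 AB, 1/4 AO, 1/4 BO.
Crossing each possibility with the mother AB and summing P(type B): 1/4·0 + 1/4·1/4 + 1/4·1/4 + 1/4·1/2 = 1/4.
Similarly for Rh via the father's Rh distribution: P(Rh-) = 1/8.
Independent loci: 1/4 × 1/8 = 1/32.

1/32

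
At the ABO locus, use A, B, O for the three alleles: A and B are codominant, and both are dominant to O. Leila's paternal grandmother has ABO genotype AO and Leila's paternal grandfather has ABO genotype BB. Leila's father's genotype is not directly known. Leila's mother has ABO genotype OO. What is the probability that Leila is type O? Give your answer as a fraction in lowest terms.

Leila's father's ABO genotype from AO × BB: 1/2 AB, 1/2 BO.
Crossing each possibility with the mother OO and summing P(type O): 1/2·0 + 1/2·1/2 = 1/4.

1/4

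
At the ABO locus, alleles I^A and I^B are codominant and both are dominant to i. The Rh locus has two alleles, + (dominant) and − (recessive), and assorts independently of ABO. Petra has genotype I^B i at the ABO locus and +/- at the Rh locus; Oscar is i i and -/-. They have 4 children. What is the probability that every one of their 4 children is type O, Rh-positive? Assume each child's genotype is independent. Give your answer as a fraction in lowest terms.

1/256

ABO cross I^B i × i i → 1/2 O, 1/2 B.
Rh cross +/- × -/- → 1/2 Rh+, 1/2 Rh-; so P(type O, Rh-positive) = 1/2 × 1/2 = 1/4 per child.
All 4 independent: (1/4)^4 = 1/256.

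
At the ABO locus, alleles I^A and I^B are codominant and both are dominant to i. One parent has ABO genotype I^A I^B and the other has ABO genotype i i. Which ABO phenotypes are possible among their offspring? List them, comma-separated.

Gametes from I^A I^B × i i give offspring ABO genotypes I^A i, I^B i, i.e. phenotypes A, B.

A, B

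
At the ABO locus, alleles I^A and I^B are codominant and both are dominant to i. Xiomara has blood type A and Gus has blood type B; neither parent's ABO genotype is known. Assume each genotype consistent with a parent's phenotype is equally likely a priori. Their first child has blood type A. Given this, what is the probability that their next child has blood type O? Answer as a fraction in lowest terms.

Possible genotypes: Xiomara ∈ {I^A I^A, I^A i}; Gus ∈ {I^B I^B, I^B i}.
Weight each parental genotype pair by prior × P(type-A child):
  I^A I^A × I^B i: posterior weight 2/3; P(next child type O) = 0.
  I^A i × I^B i: posterior weight 1/3; P(next child type O) = 1/4.
Weighted sum = 1/12.

1/12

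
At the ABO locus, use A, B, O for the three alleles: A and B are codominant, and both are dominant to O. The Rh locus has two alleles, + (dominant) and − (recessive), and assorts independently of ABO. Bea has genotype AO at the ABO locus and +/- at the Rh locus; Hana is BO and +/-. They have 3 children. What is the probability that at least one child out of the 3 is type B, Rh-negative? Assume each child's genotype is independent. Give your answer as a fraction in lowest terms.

721/4096

ABO cross AO × BO → 1/4 O, 1/4 A, 1/4 B, 1/4 AB.
Rh cross +/- × +/- → 3/4 Rh+, 1/4 Rh-; so P(type B, Rh-negative) = 1/4 × 1/4 = 1/16 per child.
P(none) = (15/16)^3 = 3375/4096; P(at least one) = 1 − 3375/4096 = 721/4096.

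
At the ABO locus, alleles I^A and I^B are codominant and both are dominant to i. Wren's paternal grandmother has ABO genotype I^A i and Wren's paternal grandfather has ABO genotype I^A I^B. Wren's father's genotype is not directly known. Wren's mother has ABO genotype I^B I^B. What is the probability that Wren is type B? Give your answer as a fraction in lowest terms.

Wren's father's ABO genotype from I^A i × I^A I^B: 1/4 I^A I^A, 1/4 I^A I^B, 1/4 I^A i, 1/4 I^B i.
Crossing each possibility with the mother I^B I^B and summing P(type B): 1/4·0 + 1/4·1/2 + 1/4·1/2 + 1/4·1 = 1/2.

1/2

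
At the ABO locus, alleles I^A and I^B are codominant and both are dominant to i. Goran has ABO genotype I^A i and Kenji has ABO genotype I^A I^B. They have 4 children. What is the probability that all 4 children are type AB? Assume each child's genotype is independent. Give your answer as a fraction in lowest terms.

1/256

ABO cross I^A i × I^A I^B → 1/2 A, 1/4 B, 1/4 AB.
So P(type AB) = 1/4 per child.
All 4 independent: (1/4)^4 = 1/256.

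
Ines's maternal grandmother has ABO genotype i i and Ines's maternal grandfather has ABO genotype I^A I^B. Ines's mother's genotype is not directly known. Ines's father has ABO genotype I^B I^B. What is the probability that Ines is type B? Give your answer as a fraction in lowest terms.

3/4

Ines's mother's ABO genotype from i i × I^A I^B: 1/2 I^A i, 1/2 I^B i.
Crossing each possibility with the father I^B I^B and summing P(type B): 1/2·1/2 + 1/2·1 = 3/4.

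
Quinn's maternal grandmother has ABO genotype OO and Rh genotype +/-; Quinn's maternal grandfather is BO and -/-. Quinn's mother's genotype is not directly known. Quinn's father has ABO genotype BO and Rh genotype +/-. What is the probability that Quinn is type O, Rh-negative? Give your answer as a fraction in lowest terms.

9/64

Quinn's mother's ABO genotype from OO × BO: 1/2 BO, 1/2 OO.
Crossing each possibility with the father BO and summing P(type O): 1/2·1/4 + 1/2·1/2 = 3/8.
Similarly for Rh via the mother's Rh distribution: P(Rh-) = 3/8.
Independent loci: 3/8 × 3/8 = 9/64.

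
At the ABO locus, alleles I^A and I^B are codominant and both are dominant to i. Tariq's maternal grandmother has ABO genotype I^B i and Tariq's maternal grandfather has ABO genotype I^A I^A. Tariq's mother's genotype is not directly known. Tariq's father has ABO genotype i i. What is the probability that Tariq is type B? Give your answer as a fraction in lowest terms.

Tariq's mother's ABO genotype from I^B i × I^A I^A: 1/2 I^A I^B, 1/2 I^A i.
Crossing each possibility with the father i i and summing P(type B): 1/2·1/2 + 1/2·0 = 1/4.

1/4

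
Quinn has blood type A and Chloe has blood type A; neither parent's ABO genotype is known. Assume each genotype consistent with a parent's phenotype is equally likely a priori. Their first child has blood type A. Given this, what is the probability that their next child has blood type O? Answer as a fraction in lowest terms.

Possible genotypes: Quinn ∈ {I^A I^A, I^A i}; Chloe ∈ {I^A I^A, I^A i}.
Weight each parental genotype pair by prior × P(type-A child):
  I^A I^A × I^A I^A: posterior weight 4/15; P(next child type O) = 0.
  I^A I^A × I^A i: posterior weight 4/15; P(next child type O) = 0.
  I^A i × I^A I^A: posterior weight 4/15; P(next child type O) = 0.
  I^A i × I^A i: posterior weight 1/5; P(next child type O) = 1/4.
Weighted sum = 1/20.

1/20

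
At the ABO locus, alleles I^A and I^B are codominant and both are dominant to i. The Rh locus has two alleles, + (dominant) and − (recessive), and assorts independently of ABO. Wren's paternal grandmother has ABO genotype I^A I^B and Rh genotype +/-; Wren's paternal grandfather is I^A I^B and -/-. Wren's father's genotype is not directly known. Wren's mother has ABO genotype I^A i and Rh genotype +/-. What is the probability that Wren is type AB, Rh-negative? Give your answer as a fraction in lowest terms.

3/32

Wren's father's ABO genotype from I^A I^B × I^A I^B: 1/4 I^A I^A, 1/2 I^A I^B, 1/4 I^B I^B.
Crossing each possibility with the mother I^A i and summing P(type AB): 1/4·0 + 1/2·1/4 + 1/4·1/2 = 1/4.
Similarly for Rh via the father's Rh distribution: P(Rh-) = 3/8.
Independent loci: 1/4 × 3/8 = 3/32.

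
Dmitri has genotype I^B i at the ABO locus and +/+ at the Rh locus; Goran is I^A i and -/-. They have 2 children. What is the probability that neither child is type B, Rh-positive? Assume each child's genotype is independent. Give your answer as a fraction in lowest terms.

ABO cross I^B i × I^A i → 1/4 O, 1/4 A, 1/4 B, 1/4 AB.
Rh cross +/+ × -/- → 1 Rh+; so P(type B, Rh-positive) = 1/4 × 1 = 1/4 per child.
P(not type B, Rh-positive) = 3/4 for one child; (3/4)^2 = 9/16.

9/16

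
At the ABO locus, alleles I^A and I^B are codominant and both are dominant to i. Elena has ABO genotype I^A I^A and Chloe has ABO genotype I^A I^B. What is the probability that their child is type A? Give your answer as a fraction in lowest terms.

1/2

ABO cross I^A I^A × I^A I^B → offspring phenotypes: 1/2 A, 1/2 AB.
So P(type A) = 1/2.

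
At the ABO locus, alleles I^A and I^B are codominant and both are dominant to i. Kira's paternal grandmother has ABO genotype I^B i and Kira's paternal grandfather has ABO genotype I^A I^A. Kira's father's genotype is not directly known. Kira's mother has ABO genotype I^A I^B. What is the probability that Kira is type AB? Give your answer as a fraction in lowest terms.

Kira's father's ABO genotype from I^B i × I^A I^A: 1/2 I^A I^B, 1/2 I^A i.
Crossing each possibility with the mother I^A I^B and summing P(type AB): 1/2·1/2 + 1/2·1/4 = 3/8.

3/8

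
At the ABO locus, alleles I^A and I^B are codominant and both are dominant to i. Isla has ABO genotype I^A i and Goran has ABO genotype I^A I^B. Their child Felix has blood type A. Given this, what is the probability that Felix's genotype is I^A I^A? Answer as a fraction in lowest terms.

1/2

Cross I^A i × I^A I^B → 1/4 I^A I^A, 1/4 I^A I^B, 1/4 I^A i, 1/4 I^B i.
Type-A genotypes among offspring: I^A I^A (1/4), I^A i (1/4); total 1/2.
P(I^A I^A | type A) = (1/4) / (1/2) = 1/2.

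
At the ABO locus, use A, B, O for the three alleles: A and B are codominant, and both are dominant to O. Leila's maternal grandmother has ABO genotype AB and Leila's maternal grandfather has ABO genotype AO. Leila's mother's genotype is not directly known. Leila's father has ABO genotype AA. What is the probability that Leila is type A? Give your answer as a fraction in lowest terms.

3/4

Leila's mother's ABO genotype from AB × AO: 1/4 AA, 1/4 AB, 1/4 AO, 1/4 BO.
Crossing each possibility with the father AA and summing P(type A): 1/4·1 + 1/4·1/2 + 1/4·1 + 1/4·1/2 = 3/4.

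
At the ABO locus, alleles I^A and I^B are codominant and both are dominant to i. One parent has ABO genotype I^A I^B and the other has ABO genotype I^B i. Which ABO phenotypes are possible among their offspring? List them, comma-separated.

Gametes from I^A I^B × I^B i give offspring ABO genotypes I^A I^B, I^A i, I^B I^B, I^B i, i.e. phenotypes A, B, AB.

A, B, AB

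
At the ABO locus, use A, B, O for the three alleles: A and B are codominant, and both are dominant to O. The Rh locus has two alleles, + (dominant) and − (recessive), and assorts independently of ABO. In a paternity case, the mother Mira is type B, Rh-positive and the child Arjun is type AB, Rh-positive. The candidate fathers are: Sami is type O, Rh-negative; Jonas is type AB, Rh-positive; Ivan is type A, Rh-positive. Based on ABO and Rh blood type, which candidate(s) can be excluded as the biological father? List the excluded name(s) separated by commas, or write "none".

A candidate is excluded only if no genotype consistent with his phenotype could produce a type AB, Rh-positive child with a type B, Rh-positive mother.
Sami (type O, Rh-): no genotype consistent with that phenotype can produce a type-AB Rh+ child with a type-B mother.

Sami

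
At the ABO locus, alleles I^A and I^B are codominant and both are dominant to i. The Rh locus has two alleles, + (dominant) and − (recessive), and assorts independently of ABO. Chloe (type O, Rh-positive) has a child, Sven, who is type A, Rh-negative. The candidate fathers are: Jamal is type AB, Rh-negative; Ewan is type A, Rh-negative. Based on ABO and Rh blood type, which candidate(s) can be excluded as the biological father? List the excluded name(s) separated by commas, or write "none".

A candidate is excluded only if no genotype consistent with his phenotype could produce a type A, Rh-negative child with a type O, Rh-positive mother.
Every candidate has at least one consistent genotype combination, so none can be excluded.

none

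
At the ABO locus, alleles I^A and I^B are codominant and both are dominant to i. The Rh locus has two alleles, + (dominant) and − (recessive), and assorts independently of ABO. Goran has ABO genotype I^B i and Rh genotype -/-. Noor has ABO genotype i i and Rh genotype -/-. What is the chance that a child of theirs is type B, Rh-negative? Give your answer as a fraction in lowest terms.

1/2

ABO cross I^B i × i i → offspring phenotypes: 1/2 O, 1/2 B.
Rh cross -/- × -/- → 1 Rh-.
Independent loci: P(type B, Rh-negative) = 1/2 × 1 = 1/2.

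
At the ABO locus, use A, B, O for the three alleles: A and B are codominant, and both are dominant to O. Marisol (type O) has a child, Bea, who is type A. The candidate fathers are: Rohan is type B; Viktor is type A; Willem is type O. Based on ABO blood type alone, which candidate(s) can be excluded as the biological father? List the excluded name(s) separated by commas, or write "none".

A candidate is excluded only if no genotype consistent with his phenotype could produce a type A child with a type O mother.
Rohan (type B): no genotype consistent with that phenotype can produce a type-A child with a type-O mother.
Willem (type O): no genotype consistent with that phenotype can produce a type-A child with a type-O mother.

Rohan, Willem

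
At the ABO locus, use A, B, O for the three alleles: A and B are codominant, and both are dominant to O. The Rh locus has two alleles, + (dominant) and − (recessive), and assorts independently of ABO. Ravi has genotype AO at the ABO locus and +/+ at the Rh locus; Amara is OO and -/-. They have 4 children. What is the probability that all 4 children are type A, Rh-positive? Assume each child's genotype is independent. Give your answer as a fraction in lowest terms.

1/16

ABO cross AO × OO → 1/2 O, 1/2 A.
Rh cross +/+ × -/- → 1 Rh+; so P(type A, Rh-positive) = 1/2 × 1 = 1/2 per child.
All 4 independent: (1/2)^4 = 1/16.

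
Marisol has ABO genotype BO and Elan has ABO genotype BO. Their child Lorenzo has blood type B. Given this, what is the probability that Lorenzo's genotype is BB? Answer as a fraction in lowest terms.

Cross BO × BO → 1/4 BB, 1/2 BO, 1/4 OO.
Type-B genotypes among offspring: BB (1/4), BO (1/2); total 3/4.
P(BB | type B) = (1/4) / (3/4) = 1/3.

1/3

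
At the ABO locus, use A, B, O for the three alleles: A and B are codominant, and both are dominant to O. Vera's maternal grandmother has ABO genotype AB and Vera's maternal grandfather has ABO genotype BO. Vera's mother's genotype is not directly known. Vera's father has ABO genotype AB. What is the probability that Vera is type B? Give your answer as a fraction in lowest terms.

3/8

Vera's mother's ABO genotype from AB × BO: 1/4 AB, 1/4 AO, 1/4 BB, 1/4 BO.
Crossing each possibility with the father AB and summing P(type B): 1/4·1/4 + 1/4·1/4 + 1/4·1/2 + 1/4·1/2 = 3/8.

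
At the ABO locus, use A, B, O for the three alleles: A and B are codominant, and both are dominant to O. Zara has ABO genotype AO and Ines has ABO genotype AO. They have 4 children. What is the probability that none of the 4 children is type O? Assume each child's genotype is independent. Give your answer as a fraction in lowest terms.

81/256

ABO cross AO × AO → 1/4 O, 3/4 A.
So P(type O) = 1/4 per child.
P(not type O) = 3/4 for one child; (3/4)^4 = 81/256.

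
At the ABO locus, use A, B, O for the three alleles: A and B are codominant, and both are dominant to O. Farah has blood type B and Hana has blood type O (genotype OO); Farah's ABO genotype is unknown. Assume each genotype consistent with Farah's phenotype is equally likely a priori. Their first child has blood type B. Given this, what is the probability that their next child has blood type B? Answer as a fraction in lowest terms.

5/6

Possible genotypes: Farah ∈ {BB, BO}; Hana ∈ {OO}.
Weight each parental genotype pair by prior × P(type-B child):
  BB × OO: posterior weight 2/3; P(next child type B) = 1.
  BO × OO: posterior weight 1/3; P(next child type B) = 1/2.
Weighted sum = 5/6.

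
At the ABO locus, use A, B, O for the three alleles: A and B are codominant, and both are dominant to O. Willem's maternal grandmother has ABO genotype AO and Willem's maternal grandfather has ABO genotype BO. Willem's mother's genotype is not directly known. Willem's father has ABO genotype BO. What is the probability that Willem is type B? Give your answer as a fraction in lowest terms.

Willem's mother's ABO genotype from AO × BO: 1/4 AB, 1/4 AO, 1/4 BO, 1/4 OO.
Crossing each possibility with the father BO and summing P(type B): 1/4·1/2 + 1/4·1/4 + 1/4·3/4 + 1/4·1/2 = 1/2.

1/2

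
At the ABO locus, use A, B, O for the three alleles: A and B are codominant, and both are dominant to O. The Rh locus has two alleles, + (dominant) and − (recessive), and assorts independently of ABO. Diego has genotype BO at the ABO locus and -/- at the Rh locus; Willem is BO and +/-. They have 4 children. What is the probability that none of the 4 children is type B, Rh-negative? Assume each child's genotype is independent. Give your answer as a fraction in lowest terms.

625/4096

ABO cross BO × BO → 1/4 O, 3/4 B.
Rh cross -/- × +/- → 1/2 Rh+, 1/2 Rh-; so P(type B, Rh-negative) = 3/4 × 1/2 = 3/8 per child.
P(not type B, Rh-negative) = 5/8 for one child; (5/8)^4 = 625/4096.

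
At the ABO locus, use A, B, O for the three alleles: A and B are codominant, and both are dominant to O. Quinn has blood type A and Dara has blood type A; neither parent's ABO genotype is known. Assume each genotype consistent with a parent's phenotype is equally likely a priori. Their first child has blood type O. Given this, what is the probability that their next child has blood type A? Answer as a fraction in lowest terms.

Possible genotypes: Quinn ∈ {AA, AO}; Dara ∈ {AA, AO}.
Weight each parental genotype pair by prior × P(type-O child):
  AO × AO: posterior weight 1; P(next child type A) = 3/4.
Weighted sum = 3/4.

3/4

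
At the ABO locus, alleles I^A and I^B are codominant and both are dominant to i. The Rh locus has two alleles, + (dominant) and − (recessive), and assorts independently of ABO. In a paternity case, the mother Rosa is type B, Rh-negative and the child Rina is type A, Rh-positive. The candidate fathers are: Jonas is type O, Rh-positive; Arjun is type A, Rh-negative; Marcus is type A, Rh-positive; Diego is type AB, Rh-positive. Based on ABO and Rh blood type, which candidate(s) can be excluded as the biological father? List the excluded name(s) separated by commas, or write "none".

A candidate is excluded only if no genotype consistent with his phenotype could produce a type A, Rh-positive child with a type B, Rh-negative mother.
Jonas (type O, Rh+): no genotype consistent with that phenotype can produce a type-A Rh+ child with a type-B mother.
Arjun (type A, Rh-): no genotype consistent with that phenotype can produce a type-A Rh+ child with a type-B mother.

Jonas, Arjun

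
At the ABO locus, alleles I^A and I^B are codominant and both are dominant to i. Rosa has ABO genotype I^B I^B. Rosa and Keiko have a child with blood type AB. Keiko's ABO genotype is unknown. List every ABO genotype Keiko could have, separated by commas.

For each candidate genotype of Keiko, check whether crossing it with I^B I^B can produce every observed child phenotype.
  I^A I^A → possible child types {AB} ✓
  I^A I^B → possible child types {B, AB} ✓
  I^A i → possible child types {B, AB} ✓
  I^B I^B → possible child types {B} ✗
  I^B i → possible child types {B} ✗
  i i → possible child types {B} ✗

I^A I^A, I^A I^B, I^A i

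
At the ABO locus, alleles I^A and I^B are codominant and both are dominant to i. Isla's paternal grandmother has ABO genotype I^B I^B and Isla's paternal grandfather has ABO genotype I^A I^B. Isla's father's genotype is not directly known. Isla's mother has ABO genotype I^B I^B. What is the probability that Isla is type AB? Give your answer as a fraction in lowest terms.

1/4

Isla's father's ABO genotype from I^B I^B × I^A I^B: 1/2 I^A I^B, 1/2 I^B I^B.
Crossing each possibility with the mother I^B I^B and summing P(type AB): 1/2·1/2 + 1/2·0 = 1/4.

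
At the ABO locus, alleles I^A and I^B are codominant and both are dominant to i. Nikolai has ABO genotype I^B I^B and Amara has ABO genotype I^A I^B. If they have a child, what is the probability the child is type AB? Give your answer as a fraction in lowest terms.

ABO cross I^B I^B × I^A I^B → offspring phenotypes: 1/2 B, 1/2 AB.
So P(type AB) = 1/2.

1/2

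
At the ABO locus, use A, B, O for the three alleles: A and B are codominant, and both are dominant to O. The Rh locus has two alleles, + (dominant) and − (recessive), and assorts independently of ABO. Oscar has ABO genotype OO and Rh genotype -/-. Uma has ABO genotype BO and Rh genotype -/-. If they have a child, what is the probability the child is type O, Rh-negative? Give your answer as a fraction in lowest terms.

1/2

ABO cross OO × BO → offspring phenotypes: 1/2 O, 1/2 B.
Rh cross -/- × -/- → 1 Rh-.
Independent loci: P(type O, Rh-negative) = 1/2 × 1 = 1/2.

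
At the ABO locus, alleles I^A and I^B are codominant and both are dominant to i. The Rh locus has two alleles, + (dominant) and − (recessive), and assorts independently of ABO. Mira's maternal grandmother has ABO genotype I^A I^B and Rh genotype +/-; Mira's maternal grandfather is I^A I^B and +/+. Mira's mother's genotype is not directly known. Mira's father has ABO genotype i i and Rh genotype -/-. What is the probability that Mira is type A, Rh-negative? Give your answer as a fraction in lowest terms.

1/8

Mira's mother's ABO genotype from I^A I^B × I^A I^B: 1/4 I^A I^A, 1/2 I^A I^B, 1/4 I^B I^B.
Crossing each possibility with the father i i and summing P(type A): 1/4·1 + 1/2·1/2 + 1/4·0 = 1/2.
Similarly for Rh via the mother's Rh distribution: P(Rh-) = 1/4.
Independent loci: 1/2 × 1/4 = 1/8.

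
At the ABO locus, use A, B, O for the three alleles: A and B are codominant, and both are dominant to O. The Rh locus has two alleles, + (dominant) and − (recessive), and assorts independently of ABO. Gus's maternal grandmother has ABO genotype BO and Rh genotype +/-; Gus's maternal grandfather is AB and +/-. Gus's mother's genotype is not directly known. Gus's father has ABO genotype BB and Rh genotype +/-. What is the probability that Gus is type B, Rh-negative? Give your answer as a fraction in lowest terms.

3/16

Gus's mother's ABO genotype from BO × AB: 1/4 AB, 1/4 AO, 1/4 BB, 1/4 BO.
Crossing each possibility with the father BB and summing P(type B): 1/4·1/2 + 1/4·1/2 + 1/4·1 + 1/4·1 = 3/4.
Similarly for Rh via the mother's Rh distribution: P(Rh-) = 1/4.
Independent loci: 3/4 × 1/4 = 3/16.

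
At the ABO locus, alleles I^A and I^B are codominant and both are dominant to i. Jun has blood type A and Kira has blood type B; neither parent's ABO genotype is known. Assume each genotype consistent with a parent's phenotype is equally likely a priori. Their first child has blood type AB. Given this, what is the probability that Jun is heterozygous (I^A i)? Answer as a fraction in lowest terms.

Possible genotypes: Jun ∈ {I^A I^A, I^A i}; Kira ∈ {I^B I^B, I^B i}.
Weight each parental genotype pair by prior × P(type-AB child):
  I^A I^A × I^B I^B: posterior weight 4/9.
  I^A I^A × I^B i: posterior weight 2/9.
  I^A i × I^B I^B: posterior weight 2/9.
  I^A i × I^B i: posterior weight 1/9.
Sum the posterior weight over pairs where Jun is I^A i: 1/3.

1/3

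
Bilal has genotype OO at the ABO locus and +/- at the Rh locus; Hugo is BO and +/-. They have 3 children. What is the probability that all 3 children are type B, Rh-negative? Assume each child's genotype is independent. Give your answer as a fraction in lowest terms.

ABO cross OO × BO → 1/2 O, 1/2 B.
Rh cross +/- × +/- → 3/4 Rh+, 1/4 Rh-; so P(type B, Rh-negative) = 1/2 × 1/4 = 1/8 per child.
All 3 independent: (1/8)^3 = 1/512.

1/512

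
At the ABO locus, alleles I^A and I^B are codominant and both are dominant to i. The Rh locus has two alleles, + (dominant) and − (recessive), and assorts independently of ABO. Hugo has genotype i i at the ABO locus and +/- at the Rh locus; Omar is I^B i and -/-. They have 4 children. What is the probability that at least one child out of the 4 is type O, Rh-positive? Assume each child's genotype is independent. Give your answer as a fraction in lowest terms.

ABO cross i i × I^B i → 1/2 O, 1/2 B.
Rh cross +/- × -/- → 1/2 Rh+, 1/2 Rh-; so P(type O, Rh-positive) = 1/2 × 1/2 = 1/4 per child.
P(none) = (3/4)^4 = 81/256; P(at least one) = 1 − 81/256 = 175/256.

175/256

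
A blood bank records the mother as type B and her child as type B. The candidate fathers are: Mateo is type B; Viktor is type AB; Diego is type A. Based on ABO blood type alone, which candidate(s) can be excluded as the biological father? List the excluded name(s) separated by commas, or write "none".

A candidate is excluded only if no genotype consistent with his phenotype could produce a type B child with a type B mother.
Every candidate has at least one consistent genotype combination, so none can be excluded.

none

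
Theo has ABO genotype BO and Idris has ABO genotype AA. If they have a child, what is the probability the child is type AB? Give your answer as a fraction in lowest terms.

1/2

ABO cross BO × AA → offspring phenotypes: 1/2 A, 1/2 AB.
So P(type AB) = 1/2.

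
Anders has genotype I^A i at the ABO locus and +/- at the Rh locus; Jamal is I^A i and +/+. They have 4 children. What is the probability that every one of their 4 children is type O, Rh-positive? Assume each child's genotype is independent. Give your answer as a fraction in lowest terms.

ABO cross I^A i × I^A i → 1/4 O, 3/4 A.
Rh cross +/- × +/+ → 1 Rh+; so P(type O, Rh-positive) = 1/4 × 1 = 1/4 per child.
All 4 independent: (1/4)^4 = 1/256.

1/256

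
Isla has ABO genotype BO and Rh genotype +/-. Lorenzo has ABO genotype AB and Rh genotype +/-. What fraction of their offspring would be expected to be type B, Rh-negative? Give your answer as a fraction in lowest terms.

ABO cross BO × AB → offspring phenotypes: 1/4 A, 1/2 B, 1/4 AB.
Rh cross +/- × +/- → 3/4 Rh+, 1/4 Rh-.
Independent loci: P(type B, Rh-negative) = 1/2 × 1/4 = 1/8.

1/8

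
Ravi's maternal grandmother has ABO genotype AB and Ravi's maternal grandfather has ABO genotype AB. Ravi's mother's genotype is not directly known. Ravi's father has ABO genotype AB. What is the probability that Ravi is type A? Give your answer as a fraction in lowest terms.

1/4

Ravi's mother's ABO genotype from AB × AB: 1/4 AA, 1/2 AB, 1/4 BB.
Crossing each possibility with the father AB and summing P(type A): 1/4·1/2 + 1/2·1/4 + 1/4·0 = 1/4.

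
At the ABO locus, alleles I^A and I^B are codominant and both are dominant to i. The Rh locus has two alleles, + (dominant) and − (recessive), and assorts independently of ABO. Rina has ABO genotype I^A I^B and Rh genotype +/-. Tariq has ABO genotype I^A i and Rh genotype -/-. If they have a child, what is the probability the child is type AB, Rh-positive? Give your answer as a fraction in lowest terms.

1/8

ABO cross I^A I^B × I^A i → offspring phenotypes: 1/2 A, 1/4 B, 1/4 AB.
Rh cross +/- × -/- → 1/2 Rh+, 1/2 Rh-.
Independent loci: P(type AB, Rh-positive) = 1/4 × 1/2 = 1/8.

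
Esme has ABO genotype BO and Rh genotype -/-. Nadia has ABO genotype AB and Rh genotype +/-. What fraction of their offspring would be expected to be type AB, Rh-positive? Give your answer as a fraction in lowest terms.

1/8

ABO cross BO × AB → offspring phenotypes: 1/4 A, 1/2 B, 1/4 AB.
Rh cross -/- × +/- → 1/2 Rh+, 1/2 Rh-.
Independent loci: P(type AB, Rh-positive) = 1/4 × 1/2 = 1/8.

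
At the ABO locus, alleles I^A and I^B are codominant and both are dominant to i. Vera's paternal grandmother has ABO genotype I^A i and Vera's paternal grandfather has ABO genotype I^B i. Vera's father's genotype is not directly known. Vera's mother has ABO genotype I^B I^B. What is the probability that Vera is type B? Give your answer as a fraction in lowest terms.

Vera's father's ABO genotype from I^A i × I^B i: 1/4 I^A I^B, 1/4 I^A i, 1/4 I^B i, 1/4 i i.
Crossing each possibility with the mother I^B I^B and summing P(type B): 1/4·1/2 + 1/4·1/2 + 1/4·1 + 1/4·1 = 3/4.

3/4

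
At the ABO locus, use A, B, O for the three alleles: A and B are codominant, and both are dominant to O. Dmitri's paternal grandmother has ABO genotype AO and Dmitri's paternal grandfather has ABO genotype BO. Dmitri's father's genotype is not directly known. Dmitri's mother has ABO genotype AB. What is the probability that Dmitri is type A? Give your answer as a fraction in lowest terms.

Dmitri's father's ABO genotype from AO × BO: 1/4 AB, 1/4 AO, 1/4 BO, 1/4 OO.
Crossing each possibility with the mother AB and summing P(type A): 1/4·1/4 + 1/4·1/2 + 1/4·1/4 + 1/4·1/2 = 3/8.

3/8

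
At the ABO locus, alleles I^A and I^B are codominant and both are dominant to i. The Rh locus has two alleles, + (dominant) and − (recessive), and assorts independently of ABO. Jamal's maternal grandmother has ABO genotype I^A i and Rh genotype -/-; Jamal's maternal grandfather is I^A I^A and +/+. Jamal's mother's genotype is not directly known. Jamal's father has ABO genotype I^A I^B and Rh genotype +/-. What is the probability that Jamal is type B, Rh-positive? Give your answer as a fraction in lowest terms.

Jamal's mother's ABO genotype from I^A i × I^A I^A: 1/2 I^A I^A, 1/2 I^A i.
Crossing each possibility with the father I^A I^B and summing P(type B): 1/2·0 + 1/2·1/4 = 1/8.
Similarly for Rh via the mother's Rh distribution: P(Rh+) = 3/4.
Independent loci: 1/8 × 3/4 = 3/32.

3/32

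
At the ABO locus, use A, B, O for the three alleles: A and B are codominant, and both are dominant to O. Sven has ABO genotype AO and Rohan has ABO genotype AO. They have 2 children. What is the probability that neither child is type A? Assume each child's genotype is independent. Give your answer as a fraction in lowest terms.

1/16

ABO cross AO × AO → 1/4 O, 3/4 A.
So P(type A) = 3/4 per child.
P(not type A) = 1/4 for one child; (1/4)^2 = 1/16.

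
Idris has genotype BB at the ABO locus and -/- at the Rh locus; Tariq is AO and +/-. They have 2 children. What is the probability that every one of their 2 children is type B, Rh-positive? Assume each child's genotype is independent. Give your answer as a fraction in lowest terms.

1/16

ABO cross BB × AO → 1/2 B, 1/2 AB.
Rh cross -/- × +/- → 1/2 Rh+, 1/2 Rh-; so P(type B, Rh-positive) = 1/2 × 1/2 = 1/4 per child.
All 2 independent: (1/4)^2 = 1/16.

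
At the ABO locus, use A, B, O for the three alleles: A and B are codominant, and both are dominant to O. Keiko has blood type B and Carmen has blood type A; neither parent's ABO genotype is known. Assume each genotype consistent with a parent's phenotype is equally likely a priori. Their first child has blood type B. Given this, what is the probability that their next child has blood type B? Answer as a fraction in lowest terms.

5/12

Possible genotypes: Keiko ∈ {BB, BO}; Carmen ∈ {AA, AO}.
Weight each parental genotype pair by prior × P(type-B child):
  BB × AO: posterior weight 2/3; P(next child type B) = 1/2.
  BO × AO: posterior weight 1/3; P(next child type B) = 1/4.
Weighted sum = 5/12.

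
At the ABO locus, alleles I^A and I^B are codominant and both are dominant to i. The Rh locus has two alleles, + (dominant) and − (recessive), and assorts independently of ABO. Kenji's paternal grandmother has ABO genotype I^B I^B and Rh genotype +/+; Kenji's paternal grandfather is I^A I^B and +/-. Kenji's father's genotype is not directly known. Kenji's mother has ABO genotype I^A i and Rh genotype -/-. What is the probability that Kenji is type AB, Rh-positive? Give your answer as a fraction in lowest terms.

9/32

Kenji's father's ABO genotype from I^B I^B × I^A I^B: 1/2 I^A I^B, 1/2 I^B I^B.
Crossing each possibility with the mother I^A i and summing P(type AB): 1/2·1/4 + 1/2·1/2 = 3/8.
Similarly for Rh via the father's Rh distribution: P(Rh+) = 3/4.
Independent loci: 3/8 × 3/4 = 9/32.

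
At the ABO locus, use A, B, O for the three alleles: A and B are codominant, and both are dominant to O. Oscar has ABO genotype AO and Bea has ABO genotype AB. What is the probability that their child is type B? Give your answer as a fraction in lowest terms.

ABO cross AO × AB → offspring phenotypes: 1/2 A, 1/4 B, 1/4 AB.
So P(type B) = 1/4.

1/4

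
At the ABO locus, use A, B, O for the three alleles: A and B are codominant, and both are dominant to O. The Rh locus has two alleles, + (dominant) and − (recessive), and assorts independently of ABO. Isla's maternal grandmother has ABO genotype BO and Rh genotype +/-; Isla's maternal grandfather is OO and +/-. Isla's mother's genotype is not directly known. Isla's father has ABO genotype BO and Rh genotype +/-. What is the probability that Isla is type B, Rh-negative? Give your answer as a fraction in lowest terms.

Isla's mother's ABO genotype from BO × OO: 1/2 BO, 1/2 OO.
Crossing each possibility with the father BO and summing P(type B): 1/2·3/4 + 1/2·1/2 = 5/8.
Similarly for Rh via the mother's Rh distribution: P(Rh-) = 1/4.
Independent loci: 5/8 × 1/4 = 5/32.

5/32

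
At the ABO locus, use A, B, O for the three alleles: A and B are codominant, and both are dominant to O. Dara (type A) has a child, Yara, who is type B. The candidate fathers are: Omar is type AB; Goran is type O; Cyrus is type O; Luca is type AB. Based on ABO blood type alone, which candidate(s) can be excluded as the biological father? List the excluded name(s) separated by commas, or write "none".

Goran, Cyrus

A candidate is excluded only if no genotype consistent with his phenotype could produce a type B child with a type A mother.
Goran (type O): no genotype consistent with that phenotype can produce a type-B child with a type-A mother.
Cyrus (type O): no genotype consistent with that phenotype can produce a type-B child with a type-A mother.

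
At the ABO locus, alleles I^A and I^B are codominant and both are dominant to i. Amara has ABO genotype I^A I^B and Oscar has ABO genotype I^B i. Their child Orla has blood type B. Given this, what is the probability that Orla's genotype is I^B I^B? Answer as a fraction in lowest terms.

1/2

Cross I^A I^B × I^B i → 1/4 I^A I^B, 1/4 I^A i, 1/4 I^B I^B, 1/4 I^B i.
Type-B genotypes among offspring: I^B I^B (1/4), I^B i (1/4); total 1/2.
P(I^B I^B | type B) = (1/4) / (1/2) = 1/2.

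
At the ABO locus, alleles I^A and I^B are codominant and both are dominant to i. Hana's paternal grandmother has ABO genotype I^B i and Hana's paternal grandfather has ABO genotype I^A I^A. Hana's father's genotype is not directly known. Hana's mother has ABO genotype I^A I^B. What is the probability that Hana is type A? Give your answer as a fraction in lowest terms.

3/8

Hana's father's ABO genotype from I^B i × I^A I^A: 1/2 I^A I^B, 1/2 I^A i.
Crossing each possibility with the mother I^A I^B and summing P(type A): 1/2·1/4 + 1/2·1/2 = 3/8.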